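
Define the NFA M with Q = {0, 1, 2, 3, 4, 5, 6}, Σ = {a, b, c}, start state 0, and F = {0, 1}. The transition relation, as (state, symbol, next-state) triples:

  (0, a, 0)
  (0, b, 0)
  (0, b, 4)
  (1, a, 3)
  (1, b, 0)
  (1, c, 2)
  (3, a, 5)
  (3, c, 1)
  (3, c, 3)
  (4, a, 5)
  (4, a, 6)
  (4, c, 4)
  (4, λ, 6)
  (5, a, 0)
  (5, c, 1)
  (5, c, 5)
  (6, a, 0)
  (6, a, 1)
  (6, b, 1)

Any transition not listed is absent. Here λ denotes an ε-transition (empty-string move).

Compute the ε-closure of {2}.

{2}

Begin with {2}.
No ε-moves leave this set, so the closure equals the set itself.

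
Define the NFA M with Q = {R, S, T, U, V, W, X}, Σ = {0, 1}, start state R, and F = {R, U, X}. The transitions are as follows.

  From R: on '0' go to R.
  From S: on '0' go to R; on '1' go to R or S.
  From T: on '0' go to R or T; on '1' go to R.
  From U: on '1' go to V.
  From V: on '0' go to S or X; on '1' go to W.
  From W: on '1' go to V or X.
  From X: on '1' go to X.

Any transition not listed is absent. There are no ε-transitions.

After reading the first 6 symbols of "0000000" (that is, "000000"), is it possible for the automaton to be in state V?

Start in {R}.
Read '0': {R} → {R}.
Read '0': {R} → {R}.
Read '0': {R} → {R}.
Read '0': {R} → {R}.
Read '0': {R} → {R}.
Read '0': {R} → {R}.
State V is not in {R}.

No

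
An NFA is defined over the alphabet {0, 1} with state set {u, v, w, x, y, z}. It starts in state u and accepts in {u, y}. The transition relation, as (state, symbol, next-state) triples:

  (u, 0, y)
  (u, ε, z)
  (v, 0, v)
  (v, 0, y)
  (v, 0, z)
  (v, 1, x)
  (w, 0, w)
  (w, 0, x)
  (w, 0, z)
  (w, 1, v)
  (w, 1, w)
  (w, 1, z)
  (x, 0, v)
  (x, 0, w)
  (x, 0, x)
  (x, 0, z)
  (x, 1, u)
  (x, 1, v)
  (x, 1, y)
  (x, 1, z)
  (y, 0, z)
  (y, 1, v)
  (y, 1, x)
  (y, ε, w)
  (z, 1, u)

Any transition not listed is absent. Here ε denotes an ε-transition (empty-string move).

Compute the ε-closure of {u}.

{u, z}

Begin with {u}.
ε-move u → z; add z.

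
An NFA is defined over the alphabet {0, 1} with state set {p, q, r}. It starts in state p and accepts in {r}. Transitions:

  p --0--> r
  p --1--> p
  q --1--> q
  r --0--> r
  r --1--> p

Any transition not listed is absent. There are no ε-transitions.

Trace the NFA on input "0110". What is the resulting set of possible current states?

{r}

Start in {p}.
Read '0': {p} → {r}.
Read '1': {r} → {p}.
Read '1': {p} → {p}.
Read '0': {p} → {r}.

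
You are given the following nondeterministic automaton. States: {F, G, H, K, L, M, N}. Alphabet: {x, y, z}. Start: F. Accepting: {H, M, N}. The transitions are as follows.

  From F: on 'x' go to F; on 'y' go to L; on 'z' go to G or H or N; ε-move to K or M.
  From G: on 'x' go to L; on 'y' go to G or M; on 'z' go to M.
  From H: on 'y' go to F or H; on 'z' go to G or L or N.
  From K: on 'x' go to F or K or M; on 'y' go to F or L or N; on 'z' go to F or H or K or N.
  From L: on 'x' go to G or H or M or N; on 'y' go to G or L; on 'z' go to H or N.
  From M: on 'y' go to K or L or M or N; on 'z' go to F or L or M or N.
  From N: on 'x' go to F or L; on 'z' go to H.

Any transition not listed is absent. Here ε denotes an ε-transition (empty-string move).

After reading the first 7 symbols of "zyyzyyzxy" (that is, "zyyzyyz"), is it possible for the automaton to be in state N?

Start: ε-closure({F}) = {F, K, M}.
Read 'z': {F, K, M} → {F, G, H, K, L, M, N}.
Read 'y': {F, G, H, K, L, M, N} → {F, G, H, K, L, M, N}.
Read 'y': {F, G, H, K, L, M, N} → {F, G, H, K, L, M, N}.
Read 'z': {F, G, H, K, L, M, N} → {F, G, H, K, L, M, N}.
Read 'y': {F, G, H, K, L, M, N} → {F, G, H, K, L, M, N}.
Read 'y': {F, G, H, K, L, M, N} → {F, G, H, K, L, M, N}.
Read 'z': {F, G, H, K, L, M, N} → {F, G, H, K, L, M, N}.
State N is in {F, G, H, K, L, M, N}.

Yes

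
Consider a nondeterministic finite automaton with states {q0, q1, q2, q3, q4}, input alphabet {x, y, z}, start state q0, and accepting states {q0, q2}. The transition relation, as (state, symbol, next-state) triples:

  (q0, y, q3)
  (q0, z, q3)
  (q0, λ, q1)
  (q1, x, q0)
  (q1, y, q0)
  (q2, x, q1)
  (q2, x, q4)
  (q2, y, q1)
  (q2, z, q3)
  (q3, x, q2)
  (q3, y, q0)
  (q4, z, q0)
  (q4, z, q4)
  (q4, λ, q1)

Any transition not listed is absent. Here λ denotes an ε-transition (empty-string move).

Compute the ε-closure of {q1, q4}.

{q1, q4}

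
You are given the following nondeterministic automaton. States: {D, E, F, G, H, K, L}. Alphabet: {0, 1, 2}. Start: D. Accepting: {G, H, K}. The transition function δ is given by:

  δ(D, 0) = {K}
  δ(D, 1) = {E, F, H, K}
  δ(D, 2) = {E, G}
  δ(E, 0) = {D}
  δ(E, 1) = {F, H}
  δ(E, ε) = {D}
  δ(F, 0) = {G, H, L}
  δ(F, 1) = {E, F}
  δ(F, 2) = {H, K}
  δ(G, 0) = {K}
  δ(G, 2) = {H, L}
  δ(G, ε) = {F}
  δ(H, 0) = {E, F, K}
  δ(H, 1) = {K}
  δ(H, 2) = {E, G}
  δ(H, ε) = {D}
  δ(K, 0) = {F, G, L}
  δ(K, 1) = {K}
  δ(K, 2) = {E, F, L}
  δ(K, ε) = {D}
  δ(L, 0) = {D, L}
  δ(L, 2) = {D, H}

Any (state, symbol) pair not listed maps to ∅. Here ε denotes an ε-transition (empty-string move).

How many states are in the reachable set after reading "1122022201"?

5

Start in {D}.
Read '1': D→{E, F, H, K}; union {E, F, H, K}; ε-closure = {D, E, F, H, K}.
Read '1': D→{E, F, H, K}, E→{F, H}, F→{E, F}, H→{K}, K→{K}; union {E, F, H, K}; ε-closure = {D, E, F, H, K}.
Read '2': D→{E, G}, E→∅, F→{H, K}, H→{E, G}, K→{E, F, L}; union {E, F, G, H, K, L}; ε-closure = {D, E, F, G, H, K, L}.
Read '2': D→{E, G}, E→∅, F→{H, K}, G→{H, L}, H→{E, G}, K→{E, F, L}, L→{D, H}; now {D, E, F, G, H, K, L}.
Read '0': D→{K}, E→{D}, F→{G, H, L}, G→{K}, H→{E, F, K}, K→{F, G, L}, L→{D, L}; now {D, E, F, G, H, K, L}.
Read '2': D→{E, G}, E→∅, F→{H, K}, G→{H, L}, H→{E, G}, K→{E, F, L}, L→{D, H}; now {D, E, F, G, H, K, L}.
Read '2': D→{E, G}, E→∅, F→{H, K}, G→{H, L}, H→{E, G}, K→{E, F, L}, L→{D, H}; now {D, E, F, G, H, K, L}.
Read '2': D→{E, G}, E→∅, F→{H, K}, G→{H, L}, H→{E, G}, K→{E, F, L}, L→{D, H}; now {D, E, F, G, H, K, L}.
Read '0': D→{K}, E→{D}, F→{G, H, L}, G→{K}, H→{E, F, K}, K→{F, G, L}, L→{D, L}; now {D, E, F, G, H, K, L}.
Read '1': D→{E, F, H, K}, E→{F, H}, F→{E, F}, G→∅, H→{K}, K→{K}, L→∅; union {E, F, H, K}; ε-closure = {D, E, F, H, K}.
That set has 5 states.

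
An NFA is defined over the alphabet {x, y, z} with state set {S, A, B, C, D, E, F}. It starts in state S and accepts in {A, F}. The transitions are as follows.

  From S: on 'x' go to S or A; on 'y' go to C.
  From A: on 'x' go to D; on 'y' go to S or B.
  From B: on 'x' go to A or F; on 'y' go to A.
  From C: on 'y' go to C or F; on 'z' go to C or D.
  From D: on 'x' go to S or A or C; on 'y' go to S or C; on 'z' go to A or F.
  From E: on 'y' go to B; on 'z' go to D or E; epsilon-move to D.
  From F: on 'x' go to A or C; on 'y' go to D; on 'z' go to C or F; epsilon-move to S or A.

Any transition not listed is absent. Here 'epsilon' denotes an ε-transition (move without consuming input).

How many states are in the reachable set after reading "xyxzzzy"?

6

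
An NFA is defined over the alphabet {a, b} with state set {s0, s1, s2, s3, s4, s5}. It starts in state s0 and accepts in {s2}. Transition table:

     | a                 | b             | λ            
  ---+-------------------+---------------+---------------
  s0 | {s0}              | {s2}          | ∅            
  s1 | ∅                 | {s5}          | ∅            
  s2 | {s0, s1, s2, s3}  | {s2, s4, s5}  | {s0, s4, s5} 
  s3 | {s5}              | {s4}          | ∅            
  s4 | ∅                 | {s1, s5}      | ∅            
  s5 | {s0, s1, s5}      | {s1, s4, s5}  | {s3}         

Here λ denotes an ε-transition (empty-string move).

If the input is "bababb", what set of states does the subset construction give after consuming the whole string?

{s0, s1, s2, s3, s4, s5}

Start in {s0}.
Read 'b': {s0} → {s0, s2, s3, s4, s5}.
Read 'a': {s0, s2, s3, s4, s5} → {s0, s1, s2, s3, s4, s5}.
Read 'b': {s0, s1, s2, s3, s4, s5} → {s0, s1, s2, s3, s4, s5}.
Read 'a': {s0, s1, s2, s3, s4, s5} → {s0, s1, s2, s3, s4, s5}.
Read 'b': {s0, s1, s2, s3, s4, s5} → {s0, s1, s2, s3, s4, s5}.
Read 'b': {s0, s1, s2, s3, s4, s5} → {s0, s1, s2, s3, s4, s5}.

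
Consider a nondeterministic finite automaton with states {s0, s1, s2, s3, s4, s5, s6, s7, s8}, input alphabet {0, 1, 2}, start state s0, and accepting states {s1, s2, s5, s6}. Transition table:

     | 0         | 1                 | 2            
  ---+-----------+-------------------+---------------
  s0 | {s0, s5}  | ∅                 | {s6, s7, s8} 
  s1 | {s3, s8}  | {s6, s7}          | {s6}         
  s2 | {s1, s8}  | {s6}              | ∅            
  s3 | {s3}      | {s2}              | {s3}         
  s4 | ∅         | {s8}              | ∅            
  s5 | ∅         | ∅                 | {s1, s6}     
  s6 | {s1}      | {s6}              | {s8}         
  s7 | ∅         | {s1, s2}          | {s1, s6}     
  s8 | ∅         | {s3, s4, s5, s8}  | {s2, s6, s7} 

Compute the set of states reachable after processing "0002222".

Start in {s0}.
Read '0': s0→{s0, s5}; now {s0, s5}.
Read '0': s0→{s0, s5}, s5→∅; now {s0, s5}.
Read '0': s0→{s0, s5}, s5→∅; now {s0, s5}.
Read '2': s0→{s6, s7, s8}, s5→{s1, s6}; now {s1, s6, s7, s8}.
Read '2': s1→{s6}, s6→{s8}, s7→{s1, s6}, s8→{s2, s6, s7}; now {s1, s2, s6, s7, s8}.
Read '2': s1→{s6}, s2→∅, s6→{s8}, s7→{s1, s6}, s8→{s2, s6, s7}; now {s1, s2, s6, s7, s8}.
Read '2': s1→{s6}, s2→∅, s6→{s8}, s7→{s1, s6}, s8→{s2, s6, s7}; now {s1, s2, s6, s7, s8}.

{s1, s2, s6, s7, s8}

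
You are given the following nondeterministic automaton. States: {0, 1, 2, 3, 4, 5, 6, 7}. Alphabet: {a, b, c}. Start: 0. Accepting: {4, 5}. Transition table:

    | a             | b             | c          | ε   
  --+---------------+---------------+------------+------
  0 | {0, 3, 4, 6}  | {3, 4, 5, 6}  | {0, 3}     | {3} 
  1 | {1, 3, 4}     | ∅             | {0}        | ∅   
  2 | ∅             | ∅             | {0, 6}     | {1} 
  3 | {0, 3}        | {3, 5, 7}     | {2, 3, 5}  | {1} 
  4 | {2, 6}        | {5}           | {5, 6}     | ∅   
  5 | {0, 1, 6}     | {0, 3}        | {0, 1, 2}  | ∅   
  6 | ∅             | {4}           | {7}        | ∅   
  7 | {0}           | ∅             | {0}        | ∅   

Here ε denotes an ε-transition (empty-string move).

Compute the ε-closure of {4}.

Begin with {4}.
No ε-moves leave this set, so the closure equals the set itself.

{4}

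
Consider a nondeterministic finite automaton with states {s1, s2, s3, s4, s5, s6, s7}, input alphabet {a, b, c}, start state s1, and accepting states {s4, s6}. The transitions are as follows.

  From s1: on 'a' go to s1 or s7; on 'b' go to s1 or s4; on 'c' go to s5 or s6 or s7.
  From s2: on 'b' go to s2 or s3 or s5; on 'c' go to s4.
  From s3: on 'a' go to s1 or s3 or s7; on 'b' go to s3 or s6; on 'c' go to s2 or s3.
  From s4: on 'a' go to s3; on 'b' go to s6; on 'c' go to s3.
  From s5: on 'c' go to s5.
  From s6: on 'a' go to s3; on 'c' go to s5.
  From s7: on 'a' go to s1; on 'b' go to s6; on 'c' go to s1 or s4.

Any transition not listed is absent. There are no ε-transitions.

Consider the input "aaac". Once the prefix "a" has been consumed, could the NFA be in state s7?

Yes

Start in {s1}.
Read 'a': {s1} → {s1, s7}.
State s7 is in {s1, s7}.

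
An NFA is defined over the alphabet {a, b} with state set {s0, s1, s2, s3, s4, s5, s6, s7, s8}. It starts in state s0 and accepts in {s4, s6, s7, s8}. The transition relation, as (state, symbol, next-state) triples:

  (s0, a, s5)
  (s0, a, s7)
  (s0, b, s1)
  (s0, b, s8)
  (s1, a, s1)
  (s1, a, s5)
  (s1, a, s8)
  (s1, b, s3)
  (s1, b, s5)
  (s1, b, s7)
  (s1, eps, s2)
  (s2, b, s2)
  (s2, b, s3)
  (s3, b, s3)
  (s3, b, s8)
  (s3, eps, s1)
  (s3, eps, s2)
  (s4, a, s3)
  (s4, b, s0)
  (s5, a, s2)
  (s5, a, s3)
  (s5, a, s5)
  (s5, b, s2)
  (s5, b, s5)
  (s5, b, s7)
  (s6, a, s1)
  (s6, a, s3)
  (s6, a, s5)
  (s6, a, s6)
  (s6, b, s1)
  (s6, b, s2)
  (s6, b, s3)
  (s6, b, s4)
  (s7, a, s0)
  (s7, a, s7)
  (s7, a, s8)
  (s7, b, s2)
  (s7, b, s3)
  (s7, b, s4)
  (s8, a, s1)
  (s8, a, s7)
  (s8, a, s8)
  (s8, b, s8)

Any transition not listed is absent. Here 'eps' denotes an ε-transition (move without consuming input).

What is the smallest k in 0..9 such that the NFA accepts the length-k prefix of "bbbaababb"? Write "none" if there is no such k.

1

Start in {s0}.
Read 'b': s0→{s1, s8}; union {s1, s8}; ε-closure = {s1, s2, s8}.
None of the earlier sets intersect F, but {s1, s2, s8} does.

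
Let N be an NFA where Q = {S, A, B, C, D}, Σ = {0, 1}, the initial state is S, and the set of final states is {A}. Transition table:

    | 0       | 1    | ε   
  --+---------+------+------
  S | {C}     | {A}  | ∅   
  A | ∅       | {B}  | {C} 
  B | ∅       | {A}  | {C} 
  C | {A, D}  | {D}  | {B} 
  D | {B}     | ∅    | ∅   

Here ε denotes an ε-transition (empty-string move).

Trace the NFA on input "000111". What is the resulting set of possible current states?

Start in {S}.
Read '0': {S} → {B, C}.
Read '0': {B, C} → {A, B, C, D}.
Read '0': {A, B, C, D} → {A, B, C, D}.
Read '1': {A, B, C, D} → {A, B, C, D}.
Read '1': {A, B, C, D} → {A, B, C, D}.
Read '1': {A, B, C, D} → {A, B, C, D}.

{A, B, C, D}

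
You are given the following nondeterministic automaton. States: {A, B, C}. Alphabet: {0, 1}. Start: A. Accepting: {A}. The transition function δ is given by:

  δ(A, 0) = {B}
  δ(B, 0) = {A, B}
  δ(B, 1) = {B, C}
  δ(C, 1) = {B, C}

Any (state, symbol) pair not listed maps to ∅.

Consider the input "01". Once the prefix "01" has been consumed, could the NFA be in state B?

Start in {A}.
Read '0': A→{B}; now {B}.
Read '1': B→{B, C}; now {B, C}.
State B is in {B, C}.

Yes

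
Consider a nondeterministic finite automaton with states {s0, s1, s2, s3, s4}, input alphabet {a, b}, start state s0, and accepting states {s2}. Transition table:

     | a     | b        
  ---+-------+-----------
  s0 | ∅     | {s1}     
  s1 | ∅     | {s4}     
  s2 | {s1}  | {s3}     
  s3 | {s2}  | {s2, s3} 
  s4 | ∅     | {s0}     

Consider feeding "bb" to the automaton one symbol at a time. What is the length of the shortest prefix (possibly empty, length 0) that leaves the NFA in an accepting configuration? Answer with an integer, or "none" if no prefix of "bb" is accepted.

none

Start in {s0}.
Read 'b': {s0} → {s1}.
Read 'b': {s1} → {s4}.
No reachable set along the way intersects F.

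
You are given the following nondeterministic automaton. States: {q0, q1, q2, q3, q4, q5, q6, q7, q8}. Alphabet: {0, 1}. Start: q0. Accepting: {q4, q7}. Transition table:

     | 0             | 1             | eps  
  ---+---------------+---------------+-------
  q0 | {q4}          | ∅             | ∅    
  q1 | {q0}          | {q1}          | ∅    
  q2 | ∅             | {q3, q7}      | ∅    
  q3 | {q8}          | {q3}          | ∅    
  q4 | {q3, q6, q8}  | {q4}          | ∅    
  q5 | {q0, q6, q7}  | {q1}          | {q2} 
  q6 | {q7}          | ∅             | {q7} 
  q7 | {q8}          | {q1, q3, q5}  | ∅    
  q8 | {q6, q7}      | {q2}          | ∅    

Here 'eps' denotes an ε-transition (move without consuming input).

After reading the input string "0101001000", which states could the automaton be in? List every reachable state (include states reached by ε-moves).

{q3, q6, q7, q8}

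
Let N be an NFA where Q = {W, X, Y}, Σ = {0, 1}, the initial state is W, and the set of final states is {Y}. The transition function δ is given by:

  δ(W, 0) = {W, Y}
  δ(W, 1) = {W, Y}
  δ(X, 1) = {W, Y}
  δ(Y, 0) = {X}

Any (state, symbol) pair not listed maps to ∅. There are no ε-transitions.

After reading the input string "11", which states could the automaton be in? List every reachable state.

Start in {W}.
Read '1': {W} → {W, Y}.
Read '1': {W, Y} → {W, Y}.

{W, Y}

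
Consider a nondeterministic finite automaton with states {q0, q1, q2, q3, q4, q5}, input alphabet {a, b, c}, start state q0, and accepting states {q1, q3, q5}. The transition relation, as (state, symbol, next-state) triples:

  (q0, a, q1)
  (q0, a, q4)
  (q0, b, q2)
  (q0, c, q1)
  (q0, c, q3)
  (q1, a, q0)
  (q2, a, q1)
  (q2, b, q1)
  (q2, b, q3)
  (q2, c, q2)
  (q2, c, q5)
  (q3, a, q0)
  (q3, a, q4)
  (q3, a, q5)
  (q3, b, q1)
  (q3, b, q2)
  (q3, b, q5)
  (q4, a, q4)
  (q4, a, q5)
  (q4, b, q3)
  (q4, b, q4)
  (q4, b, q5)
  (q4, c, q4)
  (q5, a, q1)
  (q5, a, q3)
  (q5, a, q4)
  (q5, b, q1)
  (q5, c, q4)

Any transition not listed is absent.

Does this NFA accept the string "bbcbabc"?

No

Start in {q0}.
Read 'b': q0→{q2}; now {q2}.
Read 'b': q2→{q1, q3}; now {q1, q3}.
Read 'c': q1→∅, q3→∅; now ∅.
The set is empty and remains empty for the remaining 4 symbols.
The final set ∅ contains no accepting state.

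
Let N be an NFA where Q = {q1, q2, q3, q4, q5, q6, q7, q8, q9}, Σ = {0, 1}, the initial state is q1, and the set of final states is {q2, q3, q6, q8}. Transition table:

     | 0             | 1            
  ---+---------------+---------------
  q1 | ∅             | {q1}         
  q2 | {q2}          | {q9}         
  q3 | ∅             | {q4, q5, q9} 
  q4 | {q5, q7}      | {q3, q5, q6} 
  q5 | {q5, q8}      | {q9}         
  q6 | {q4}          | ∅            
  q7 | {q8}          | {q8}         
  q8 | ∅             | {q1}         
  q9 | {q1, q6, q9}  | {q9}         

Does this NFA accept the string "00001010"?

Start in {q1}.
Read '0': q1→∅; now ∅.
The set is empty and remains empty for the remaining 7 symbols.
The final set ∅ contains no accepting state.

No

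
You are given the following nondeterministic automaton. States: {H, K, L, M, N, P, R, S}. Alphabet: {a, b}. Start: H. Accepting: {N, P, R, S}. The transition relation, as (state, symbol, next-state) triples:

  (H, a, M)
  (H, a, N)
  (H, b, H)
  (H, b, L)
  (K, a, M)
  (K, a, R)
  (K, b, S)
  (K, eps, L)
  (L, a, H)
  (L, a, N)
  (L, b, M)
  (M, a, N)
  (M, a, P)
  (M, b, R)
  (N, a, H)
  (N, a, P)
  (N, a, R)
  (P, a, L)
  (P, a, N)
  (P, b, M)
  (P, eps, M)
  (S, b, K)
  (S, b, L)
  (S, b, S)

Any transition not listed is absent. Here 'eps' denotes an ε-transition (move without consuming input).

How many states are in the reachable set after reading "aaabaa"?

Start in {H}.
Read 'a': H→{M, N}; now {M, N}.
Read 'a': M→{N, P}, N→{H, P, R}; union {H, N, P, R}; ε-closure = {H, M, N, P, R}.
Read 'a': H→{M, N}, M→{N, P}, N→{H, P, R}, P→{L, N}, R→∅; now {H, L, M, N, P, R}.
Read 'b': H→{H, L}, L→{M}, M→{R}, N→∅, P→{M}, R→∅; now {H, L, M, R}.
Read 'a': H→{M, N}, L→{H, N}, M→{N, P}, R→∅; now {H, M, N, P}.
Read 'a': H→{M, N}, M→{N, P}, N→{H, P, R}, P→{L, N}; now {H, L, M, N, P, R}.
That set has 6 states.

6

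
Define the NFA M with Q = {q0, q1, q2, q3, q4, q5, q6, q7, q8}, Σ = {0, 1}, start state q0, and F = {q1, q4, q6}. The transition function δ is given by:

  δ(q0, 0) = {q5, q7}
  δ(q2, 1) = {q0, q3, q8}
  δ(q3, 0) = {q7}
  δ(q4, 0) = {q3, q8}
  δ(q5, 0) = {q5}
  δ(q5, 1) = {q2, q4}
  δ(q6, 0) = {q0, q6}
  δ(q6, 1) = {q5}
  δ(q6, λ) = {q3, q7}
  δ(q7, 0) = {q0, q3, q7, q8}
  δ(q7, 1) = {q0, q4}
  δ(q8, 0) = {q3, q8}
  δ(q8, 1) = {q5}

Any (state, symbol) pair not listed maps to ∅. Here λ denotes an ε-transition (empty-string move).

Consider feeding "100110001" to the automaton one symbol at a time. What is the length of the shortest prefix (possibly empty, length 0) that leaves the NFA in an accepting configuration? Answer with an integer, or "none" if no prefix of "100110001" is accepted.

Start in {q0}.
Read '1': q0→∅; now ∅.
The set is empty and remains empty for the remaining 8 symbols.
No reachable set along the way intersects F.

none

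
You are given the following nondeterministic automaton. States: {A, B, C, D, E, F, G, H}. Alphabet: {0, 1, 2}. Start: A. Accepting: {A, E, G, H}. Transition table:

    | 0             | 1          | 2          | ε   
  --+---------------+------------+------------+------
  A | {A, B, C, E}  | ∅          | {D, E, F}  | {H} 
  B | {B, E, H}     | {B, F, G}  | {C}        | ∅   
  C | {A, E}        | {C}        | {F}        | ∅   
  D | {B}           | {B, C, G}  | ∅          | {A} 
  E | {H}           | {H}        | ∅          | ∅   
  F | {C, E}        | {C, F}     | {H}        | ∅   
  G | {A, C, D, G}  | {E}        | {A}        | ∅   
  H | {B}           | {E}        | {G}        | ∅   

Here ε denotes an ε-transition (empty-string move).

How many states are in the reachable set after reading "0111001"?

Start: ε-closure({A}) = {A, H}.
Read '0': A→{A, B, C, E}, H→{B}; union {A, B, C, E}; ε-closure = {A, B, C, E, H}.
Read '1': A→∅, B→{B, F, G}, C→{C}, E→{H}, H→{E}; now {B, C, E, F, G, H}.
Read '1': B→{B, F, G}, C→{C}, E→{H}, F→{C, F}, G→{E}, H→{E}; now {B, C, E, F, G, H}.
Read '1': B→{B, F, G}, C→{C}, E→{H}, F→{C, F}, G→{E}, H→{E}; now {B, C, E, F, G, H}.
Read '0': B→{B, E, H}, C→{A, E}, E→{H}, F→{C, E}, G→{A, C, D, G}, H→{B}; now {A, B, C, D, E, G, H}.
Read '0': A→{A, B, C, E}, B→{B, E, H}, C→{A, E}, D→{B}, E→{H}, G→{A, C, D, G}, H→{B}; now {A, B, C, D, E, G, H}.
Read '1': A→∅, B→{B, F, G}, C→{C}, D→{B, C, G}, E→{H}, G→{E}, H→{E}; now {B, C, E, F, G, H}.
That set has 6 states.

6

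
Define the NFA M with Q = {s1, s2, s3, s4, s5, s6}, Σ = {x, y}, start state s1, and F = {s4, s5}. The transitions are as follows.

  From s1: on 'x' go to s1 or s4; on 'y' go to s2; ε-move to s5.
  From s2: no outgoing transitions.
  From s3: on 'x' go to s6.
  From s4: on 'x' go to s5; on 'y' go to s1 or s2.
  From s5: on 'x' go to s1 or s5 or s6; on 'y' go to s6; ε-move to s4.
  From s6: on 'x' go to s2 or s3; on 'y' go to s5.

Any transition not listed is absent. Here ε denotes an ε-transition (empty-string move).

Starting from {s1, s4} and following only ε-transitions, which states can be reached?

Begin with {s1, s4}.
ε-move s1 → s5; add s5.

{s1, s4, s5}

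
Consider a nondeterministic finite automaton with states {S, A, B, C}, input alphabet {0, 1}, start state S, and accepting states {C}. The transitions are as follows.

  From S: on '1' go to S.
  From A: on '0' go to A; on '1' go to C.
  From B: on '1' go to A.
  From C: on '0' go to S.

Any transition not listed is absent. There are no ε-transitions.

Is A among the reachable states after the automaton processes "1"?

Start in {S}.
Read '1': S→{S}; now {S}.
State A is not in {S}.

No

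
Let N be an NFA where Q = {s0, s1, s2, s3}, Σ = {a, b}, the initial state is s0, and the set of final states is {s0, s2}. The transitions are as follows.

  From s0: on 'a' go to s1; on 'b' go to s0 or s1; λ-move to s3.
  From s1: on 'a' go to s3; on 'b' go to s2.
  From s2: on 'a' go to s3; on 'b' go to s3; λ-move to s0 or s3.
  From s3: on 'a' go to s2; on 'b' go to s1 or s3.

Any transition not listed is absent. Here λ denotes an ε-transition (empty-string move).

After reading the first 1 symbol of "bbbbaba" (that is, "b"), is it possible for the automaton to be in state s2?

No

Start: ε-closure({s0}) = {s0, s3}.
Read 'b': {s0, s3} → {s0, s1, s3}.
State s2 is not in {s0, s1, s3}.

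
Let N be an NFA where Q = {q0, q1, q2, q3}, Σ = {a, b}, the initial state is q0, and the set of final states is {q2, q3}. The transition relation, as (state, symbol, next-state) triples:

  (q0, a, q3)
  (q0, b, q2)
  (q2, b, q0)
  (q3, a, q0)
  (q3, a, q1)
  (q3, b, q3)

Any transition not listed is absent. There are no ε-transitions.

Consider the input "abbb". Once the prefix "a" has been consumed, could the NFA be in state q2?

Start in {q0}.
Read 'a': {q0} → {q3}.
State q2 is not in {q3}.

No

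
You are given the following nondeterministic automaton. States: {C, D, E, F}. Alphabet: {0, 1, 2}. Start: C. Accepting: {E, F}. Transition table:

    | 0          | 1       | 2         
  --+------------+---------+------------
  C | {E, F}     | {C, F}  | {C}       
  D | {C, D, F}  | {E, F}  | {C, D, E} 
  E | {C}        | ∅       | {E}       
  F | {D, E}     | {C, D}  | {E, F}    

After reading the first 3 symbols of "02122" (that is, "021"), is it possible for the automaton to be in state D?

Start in {C}.
Read '0': {C} → {E, F}.
Read '2': {E, F} → {E, F}.
Read '1': {E, F} → {C, D}.
State D is in {C, D}.

Yes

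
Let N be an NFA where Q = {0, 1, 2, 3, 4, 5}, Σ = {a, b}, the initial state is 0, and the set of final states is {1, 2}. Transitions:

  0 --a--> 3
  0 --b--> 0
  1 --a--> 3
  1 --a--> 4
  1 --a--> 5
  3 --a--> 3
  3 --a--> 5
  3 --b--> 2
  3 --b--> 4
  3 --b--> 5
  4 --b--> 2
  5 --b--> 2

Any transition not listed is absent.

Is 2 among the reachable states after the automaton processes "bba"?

No

Start in {0}.
Read 'b': {0} → {0}.
Read 'b': {0} → {0}.
Read 'a': {0} → {3}.
State 2 is not in {3}.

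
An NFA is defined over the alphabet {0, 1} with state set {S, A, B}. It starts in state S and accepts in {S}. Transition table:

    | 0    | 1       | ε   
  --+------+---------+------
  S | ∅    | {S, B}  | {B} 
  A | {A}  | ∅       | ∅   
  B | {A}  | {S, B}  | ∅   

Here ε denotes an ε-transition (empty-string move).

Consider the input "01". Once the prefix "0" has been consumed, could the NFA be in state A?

Yes

Start: ε-closure({S}) = {S, B}.
Read '0': S→∅, B→{A}; now {A}.
State A is in {A}.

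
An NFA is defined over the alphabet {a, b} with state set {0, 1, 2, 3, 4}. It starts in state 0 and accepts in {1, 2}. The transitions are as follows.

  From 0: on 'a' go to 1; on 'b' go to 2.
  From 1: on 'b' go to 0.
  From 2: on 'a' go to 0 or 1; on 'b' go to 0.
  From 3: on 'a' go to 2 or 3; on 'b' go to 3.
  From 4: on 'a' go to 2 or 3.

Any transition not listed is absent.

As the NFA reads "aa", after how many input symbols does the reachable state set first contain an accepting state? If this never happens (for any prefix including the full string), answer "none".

Start in {0}.
Read 'a': 0→{1}; now {1}.
None of the earlier sets intersect F, but {1} does.

1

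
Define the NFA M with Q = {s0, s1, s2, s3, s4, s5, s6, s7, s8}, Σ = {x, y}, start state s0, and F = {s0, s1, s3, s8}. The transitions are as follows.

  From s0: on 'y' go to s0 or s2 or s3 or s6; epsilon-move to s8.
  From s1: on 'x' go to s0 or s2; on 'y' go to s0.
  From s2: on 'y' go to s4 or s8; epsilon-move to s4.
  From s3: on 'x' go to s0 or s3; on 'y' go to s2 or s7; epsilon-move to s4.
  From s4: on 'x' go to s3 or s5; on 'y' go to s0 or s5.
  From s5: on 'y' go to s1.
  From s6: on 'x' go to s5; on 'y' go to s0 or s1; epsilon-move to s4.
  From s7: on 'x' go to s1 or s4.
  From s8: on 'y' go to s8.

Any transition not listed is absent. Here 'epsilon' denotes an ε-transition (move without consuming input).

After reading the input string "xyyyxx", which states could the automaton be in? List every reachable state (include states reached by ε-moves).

Start: ε-closure({s0}) = {s0, s8}.
Read 'x': s0→∅, s8→∅; now ∅.
The set is empty and remains empty for the remaining 5 symbols.

∅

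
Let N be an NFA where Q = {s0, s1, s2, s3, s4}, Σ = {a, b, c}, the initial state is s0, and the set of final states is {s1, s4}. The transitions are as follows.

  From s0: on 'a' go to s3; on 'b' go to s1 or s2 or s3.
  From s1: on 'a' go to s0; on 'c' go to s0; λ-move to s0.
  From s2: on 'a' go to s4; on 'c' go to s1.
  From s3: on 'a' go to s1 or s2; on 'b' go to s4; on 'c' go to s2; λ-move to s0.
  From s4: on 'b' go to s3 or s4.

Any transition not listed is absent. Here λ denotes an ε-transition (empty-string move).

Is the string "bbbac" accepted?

Yes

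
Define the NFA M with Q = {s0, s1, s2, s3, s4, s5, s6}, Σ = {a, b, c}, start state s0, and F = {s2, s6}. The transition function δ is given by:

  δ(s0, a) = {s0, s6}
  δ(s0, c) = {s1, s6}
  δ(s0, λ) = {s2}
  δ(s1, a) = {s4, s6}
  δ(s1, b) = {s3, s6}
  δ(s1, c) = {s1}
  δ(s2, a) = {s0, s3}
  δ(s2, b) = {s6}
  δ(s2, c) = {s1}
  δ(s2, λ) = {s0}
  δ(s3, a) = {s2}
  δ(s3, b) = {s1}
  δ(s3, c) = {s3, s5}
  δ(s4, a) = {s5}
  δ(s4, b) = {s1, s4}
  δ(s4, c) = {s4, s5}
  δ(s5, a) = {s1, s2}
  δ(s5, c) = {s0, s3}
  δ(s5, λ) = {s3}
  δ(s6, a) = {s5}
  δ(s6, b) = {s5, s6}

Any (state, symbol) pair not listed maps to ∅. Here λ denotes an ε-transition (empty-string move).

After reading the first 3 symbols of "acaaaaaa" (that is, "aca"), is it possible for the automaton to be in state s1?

Yes

Start: ε-closure({s0}) = {s0, s2}.
Read 'a': s0→{s0, s6}, s2→{s0, s3}; union {s0, s3, s6}; ε-closure = {s0, s2, s3, s6}.
Read 'c': s0→{s1, s6}, s2→{s1}, s3→{s3, s5}, s6→∅; now {s1, s3, s5, s6}.
Read 'a': s1→{s4, s6}, s3→{s2}, s5→{s1, s2}, s6→{s5}; union {s1, s2, s4, s5, s6}; ε-closure = {s0, s1, s2, s3, s4, s5, s6}.
State s1 is in {s0, s1, s2, s3, s4, s5, s6}.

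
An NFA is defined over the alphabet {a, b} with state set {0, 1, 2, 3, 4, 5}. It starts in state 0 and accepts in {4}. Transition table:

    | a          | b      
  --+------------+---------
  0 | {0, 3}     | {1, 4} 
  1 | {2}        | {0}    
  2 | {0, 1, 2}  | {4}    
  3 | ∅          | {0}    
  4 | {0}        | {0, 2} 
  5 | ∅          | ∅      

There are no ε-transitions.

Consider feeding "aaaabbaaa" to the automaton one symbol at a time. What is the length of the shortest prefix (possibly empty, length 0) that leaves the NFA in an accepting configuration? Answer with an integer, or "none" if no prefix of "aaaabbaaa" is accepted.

5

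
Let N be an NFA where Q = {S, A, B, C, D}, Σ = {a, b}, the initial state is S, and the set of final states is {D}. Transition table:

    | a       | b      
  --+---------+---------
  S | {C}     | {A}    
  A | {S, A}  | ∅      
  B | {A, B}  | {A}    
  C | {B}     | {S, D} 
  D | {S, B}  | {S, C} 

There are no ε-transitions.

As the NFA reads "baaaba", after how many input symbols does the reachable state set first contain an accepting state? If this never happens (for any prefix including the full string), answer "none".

5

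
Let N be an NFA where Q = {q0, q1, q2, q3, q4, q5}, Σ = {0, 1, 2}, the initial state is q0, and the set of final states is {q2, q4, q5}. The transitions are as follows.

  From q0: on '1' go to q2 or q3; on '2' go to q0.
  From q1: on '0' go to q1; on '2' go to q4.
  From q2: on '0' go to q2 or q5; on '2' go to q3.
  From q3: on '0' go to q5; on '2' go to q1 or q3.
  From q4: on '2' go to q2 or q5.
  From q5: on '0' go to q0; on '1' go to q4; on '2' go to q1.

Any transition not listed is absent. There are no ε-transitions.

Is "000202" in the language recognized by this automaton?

Start in {q0}.
Read '0': q0→∅; now ∅.
The set is empty and remains empty for the remaining 5 symbols.
The final set ∅ contains no accepting state.

No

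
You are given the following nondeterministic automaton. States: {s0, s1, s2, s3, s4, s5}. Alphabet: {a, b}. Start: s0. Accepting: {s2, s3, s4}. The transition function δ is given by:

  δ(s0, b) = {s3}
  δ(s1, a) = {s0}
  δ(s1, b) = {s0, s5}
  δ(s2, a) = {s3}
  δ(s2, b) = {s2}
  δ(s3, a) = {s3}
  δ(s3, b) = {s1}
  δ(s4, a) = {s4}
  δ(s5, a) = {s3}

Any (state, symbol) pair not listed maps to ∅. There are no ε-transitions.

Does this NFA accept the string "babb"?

Start in {s0}.
Read 'b': s0→{s3}; now {s3}.
Read 'a': s3→{s3}; now {s3}.
Read 'b': s3→{s1}; now {s1}.
Read 'b': s1→{s0, s5}; now {s0, s5}.
The final set {s0, s5} contains no accepting state.

No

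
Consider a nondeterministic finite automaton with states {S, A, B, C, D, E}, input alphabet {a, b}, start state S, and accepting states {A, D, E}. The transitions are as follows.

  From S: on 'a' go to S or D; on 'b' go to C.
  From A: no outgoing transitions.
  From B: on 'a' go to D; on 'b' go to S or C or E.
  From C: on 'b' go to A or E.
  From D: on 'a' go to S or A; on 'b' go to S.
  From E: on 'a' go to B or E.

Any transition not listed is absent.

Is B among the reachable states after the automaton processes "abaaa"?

No

Start in {S}.
Read 'a': S→{S, D}; now {S, D}.
Read 'b': S→{C}, D→{S}; now {S, C}.
Read 'a': S→{S, D}, C→∅; now {S, D}.
Read 'a': S→{S, D}, D→{S, A}; now {S, A, D}.
Read 'a': S→{S, D}, A→∅, D→{S, A}; now {S, A, D}.
State B is not in {S, A, D}.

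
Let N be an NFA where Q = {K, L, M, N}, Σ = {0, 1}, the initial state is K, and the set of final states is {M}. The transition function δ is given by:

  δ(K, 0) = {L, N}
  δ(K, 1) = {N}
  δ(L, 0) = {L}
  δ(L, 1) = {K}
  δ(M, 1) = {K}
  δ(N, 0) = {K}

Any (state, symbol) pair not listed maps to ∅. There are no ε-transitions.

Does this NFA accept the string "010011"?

No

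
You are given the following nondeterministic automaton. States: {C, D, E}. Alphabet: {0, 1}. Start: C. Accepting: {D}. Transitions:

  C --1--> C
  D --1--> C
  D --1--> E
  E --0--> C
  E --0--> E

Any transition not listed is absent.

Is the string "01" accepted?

No

Start in {C}.
Read '0': C→∅; now ∅.
The set is empty and remains empty for the remaining 1 symbol.
The final set ∅ contains no accepting state.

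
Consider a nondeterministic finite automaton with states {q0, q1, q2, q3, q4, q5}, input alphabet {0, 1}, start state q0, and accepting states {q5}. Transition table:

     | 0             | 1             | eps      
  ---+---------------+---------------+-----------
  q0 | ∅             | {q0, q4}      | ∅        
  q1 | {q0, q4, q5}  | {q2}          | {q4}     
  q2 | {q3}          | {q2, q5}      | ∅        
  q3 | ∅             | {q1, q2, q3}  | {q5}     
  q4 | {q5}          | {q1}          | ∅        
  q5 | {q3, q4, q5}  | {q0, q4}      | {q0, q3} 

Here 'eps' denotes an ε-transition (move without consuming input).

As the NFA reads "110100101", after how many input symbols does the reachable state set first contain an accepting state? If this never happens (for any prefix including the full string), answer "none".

Start in {q0}.
Read '1': q0→{q0, q4}; now {q0, q4}.
Read '1': q0→{q0, q4}, q4→{q1}; now {q0, q1, q4}.
Read '0': q0→∅, q1→{q0, q4, q5}, q4→{q5}; union {q0, q4, q5}; ε-closure = {q0, q3, q4, q5}.
None of the earlier sets intersect F, but {q0, q3, q4, q5} does.

3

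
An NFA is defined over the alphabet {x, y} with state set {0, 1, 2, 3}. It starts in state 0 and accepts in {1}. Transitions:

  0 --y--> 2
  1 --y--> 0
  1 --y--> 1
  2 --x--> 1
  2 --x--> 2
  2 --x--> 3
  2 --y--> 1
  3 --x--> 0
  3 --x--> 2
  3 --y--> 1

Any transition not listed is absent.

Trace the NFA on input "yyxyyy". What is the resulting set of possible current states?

∅

Start in {0}.
Read 'y': {0} → {2}.
Read 'y': {2} → {1}.
Read 'x': {1} → ∅.
The set is empty and remains empty for the remaining 3 symbols.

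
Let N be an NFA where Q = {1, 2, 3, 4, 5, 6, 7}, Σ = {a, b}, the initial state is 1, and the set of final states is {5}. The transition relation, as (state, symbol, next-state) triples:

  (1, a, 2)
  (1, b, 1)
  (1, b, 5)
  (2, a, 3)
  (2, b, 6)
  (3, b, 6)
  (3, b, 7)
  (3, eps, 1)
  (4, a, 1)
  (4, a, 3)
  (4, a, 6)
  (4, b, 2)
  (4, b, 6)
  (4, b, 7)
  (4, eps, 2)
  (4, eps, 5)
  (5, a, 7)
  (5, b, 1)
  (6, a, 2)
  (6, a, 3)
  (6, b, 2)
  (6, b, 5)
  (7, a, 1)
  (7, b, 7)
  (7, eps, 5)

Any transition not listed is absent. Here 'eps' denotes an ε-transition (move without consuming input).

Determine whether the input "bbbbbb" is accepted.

Start in {1}.
Read 'b': 1→{1, 5}; now {1, 5}.
Read 'b': 1→{1, 5}, 5→{1}; now {1, 5}.
Read 'b': 1→{1, 5}, 5→{1}; now {1, 5}.
Read 'b': 1→{1, 5}, 5→{1}; now {1, 5}.
Read 'b': 1→{1, 5}, 5→{1}; now {1, 5}.
Read 'b': 1→{1, 5}, 5→{1}; now {1, 5}.
The final set {1, 5} contains the accepting state 5.

Yes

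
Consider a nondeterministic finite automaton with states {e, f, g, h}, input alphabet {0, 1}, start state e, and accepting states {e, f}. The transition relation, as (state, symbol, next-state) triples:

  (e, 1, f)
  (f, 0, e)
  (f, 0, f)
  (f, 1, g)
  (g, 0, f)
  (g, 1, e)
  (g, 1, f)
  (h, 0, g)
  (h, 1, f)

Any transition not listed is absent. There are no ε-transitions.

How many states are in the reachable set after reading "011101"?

0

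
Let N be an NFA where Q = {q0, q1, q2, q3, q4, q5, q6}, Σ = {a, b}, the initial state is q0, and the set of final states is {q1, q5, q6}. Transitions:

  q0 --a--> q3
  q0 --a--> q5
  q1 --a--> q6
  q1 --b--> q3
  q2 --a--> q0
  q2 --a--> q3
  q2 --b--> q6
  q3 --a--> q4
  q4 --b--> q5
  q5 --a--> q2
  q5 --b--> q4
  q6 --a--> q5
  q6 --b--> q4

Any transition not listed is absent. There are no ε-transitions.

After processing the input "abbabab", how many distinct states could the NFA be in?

1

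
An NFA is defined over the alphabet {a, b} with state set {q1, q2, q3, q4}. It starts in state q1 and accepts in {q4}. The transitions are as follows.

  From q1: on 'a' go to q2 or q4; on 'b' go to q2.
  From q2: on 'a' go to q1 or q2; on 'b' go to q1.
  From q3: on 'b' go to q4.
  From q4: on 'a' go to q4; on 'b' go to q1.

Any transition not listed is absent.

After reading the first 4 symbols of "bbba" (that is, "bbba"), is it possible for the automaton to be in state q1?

Yes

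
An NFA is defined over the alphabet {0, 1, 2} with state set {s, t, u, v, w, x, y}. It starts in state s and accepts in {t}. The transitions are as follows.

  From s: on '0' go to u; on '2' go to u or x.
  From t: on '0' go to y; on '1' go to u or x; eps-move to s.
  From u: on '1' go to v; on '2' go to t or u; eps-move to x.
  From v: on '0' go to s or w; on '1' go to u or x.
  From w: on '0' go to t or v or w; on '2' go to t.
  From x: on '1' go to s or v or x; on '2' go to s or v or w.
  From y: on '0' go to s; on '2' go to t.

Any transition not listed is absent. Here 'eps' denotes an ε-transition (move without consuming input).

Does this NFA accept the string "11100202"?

No

Start in {s}.
Read '1': s→∅; now ∅.
The set is empty and remains empty for the remaining 7 symbols.
The final set ∅ contains no accepting state.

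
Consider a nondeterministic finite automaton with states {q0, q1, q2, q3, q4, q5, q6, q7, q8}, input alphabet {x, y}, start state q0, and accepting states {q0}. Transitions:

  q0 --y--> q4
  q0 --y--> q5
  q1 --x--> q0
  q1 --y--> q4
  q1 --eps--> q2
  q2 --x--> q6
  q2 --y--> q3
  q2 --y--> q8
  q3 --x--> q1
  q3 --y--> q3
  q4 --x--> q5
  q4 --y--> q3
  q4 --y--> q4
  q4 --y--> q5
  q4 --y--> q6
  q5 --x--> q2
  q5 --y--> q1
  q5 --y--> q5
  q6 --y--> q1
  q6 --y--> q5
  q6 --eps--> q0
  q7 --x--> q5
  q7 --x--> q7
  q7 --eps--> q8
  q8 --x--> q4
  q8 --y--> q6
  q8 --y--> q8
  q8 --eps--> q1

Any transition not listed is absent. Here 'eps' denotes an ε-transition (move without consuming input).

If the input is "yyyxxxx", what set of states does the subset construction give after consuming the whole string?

Start in {q0}.
Read 'y': q0→{q4, q5}; now {q4, q5}.
Read 'y': q4→{q3, q4, q5, q6}, q5→{q1, q5}; union {q1, q3, q4, q5, q6}; ε-closure = {q0, q1, q2, q3, q4, q5, q6}.
Read 'y': q0→{q4, q5}, q1→{q4}, q2→{q3, q8}, q3→{q3}, q4→{q3, q4, q5, q6}, q5→{q1, q5}, q6→{q1, q5}; union {q1, q3, q4, q5, q6, q8}; ε-closure = {q0, q1, q2, q3, q4, q5, q6, q8}.
Read 'x': q0→∅, q1→{q0}, q2→{q6}, q3→{q1}, q4→{q5}, q5→{q2}, q6→∅, q8→{q4}; now {q0, q1, q2, q4, q5, q6}.
Read 'x': q0→∅, q1→{q0}, q2→{q6}, q4→{q5}, q5→{q2}, q6→∅; now {q0, q2, q5, q6}.
Read 'x': q0→∅, q2→{q6}, q5→{q2}, q6→∅; union {q2, q6}; ε-closure = {q0, q2, q6}.
Read 'x': q0→∅, q2→{q6}, q6→∅; union {q6}; ε-closure = {q0, q6}.

{q0, q6}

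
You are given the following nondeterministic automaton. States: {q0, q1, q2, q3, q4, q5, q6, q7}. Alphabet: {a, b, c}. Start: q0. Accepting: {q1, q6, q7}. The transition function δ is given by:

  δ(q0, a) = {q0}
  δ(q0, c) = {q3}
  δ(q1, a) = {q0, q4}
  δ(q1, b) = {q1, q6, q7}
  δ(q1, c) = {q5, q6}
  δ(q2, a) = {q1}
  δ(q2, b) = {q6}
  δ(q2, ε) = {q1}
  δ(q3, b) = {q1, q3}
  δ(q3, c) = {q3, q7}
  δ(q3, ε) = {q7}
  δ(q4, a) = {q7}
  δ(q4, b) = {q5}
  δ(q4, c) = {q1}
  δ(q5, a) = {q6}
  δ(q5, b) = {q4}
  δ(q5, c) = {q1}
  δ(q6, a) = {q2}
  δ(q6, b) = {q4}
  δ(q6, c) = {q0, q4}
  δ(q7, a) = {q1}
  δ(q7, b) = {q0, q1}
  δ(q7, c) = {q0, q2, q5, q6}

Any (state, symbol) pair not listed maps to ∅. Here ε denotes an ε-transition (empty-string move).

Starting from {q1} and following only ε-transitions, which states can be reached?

Begin with {q1}.
No ε-moves leave this set, so the closure equals the set itself.

{q1}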